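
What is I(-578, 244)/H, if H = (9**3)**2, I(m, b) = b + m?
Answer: -334/531441 ≈ -0.00062848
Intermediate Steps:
H = 531441 (H = 729**2 = 531441)
I(-578, 244)/H = (244 - 578)/531441 = -334*1/531441 = -334/531441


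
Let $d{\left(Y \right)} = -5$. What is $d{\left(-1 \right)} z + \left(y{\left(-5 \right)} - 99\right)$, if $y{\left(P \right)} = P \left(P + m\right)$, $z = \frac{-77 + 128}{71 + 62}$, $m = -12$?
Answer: $- \frac{2117}{133} \approx -15.917$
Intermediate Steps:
$z = \frac{51}{133} \approx 0.38346$
$y{\left(P \right)} = P \left(-12 + P\right)$ ($y{\left(P \right)} = P \left(P - 12\right) = P \left(-12 + P\right)$)
$d{\left(-1 \right)} z + \left(y{\left(-5 \right)} - 99\right) = \left(-5\right) \frac{51}{133} - \left(99 + 5 \left(-12 - 5\right)\right) = - \frac{255}{133} - 14 = - \frac{2117}{133}$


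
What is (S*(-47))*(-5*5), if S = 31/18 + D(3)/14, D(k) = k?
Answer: 143350/63 ≈ 2275.4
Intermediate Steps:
S = 122/63 (S = 31/18 + 3/14 = 122/63 ≈ 1.9365)
(S*(-47))*(-5*5) = ((122/63)*(-47))*(-5*5) = -5734/63*(-25) = 143350/63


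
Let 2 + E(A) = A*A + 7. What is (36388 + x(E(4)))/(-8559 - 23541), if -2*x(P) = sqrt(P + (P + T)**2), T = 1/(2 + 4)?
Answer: -9097/8025 + sqrt(16885)/385200 ≈ -1.1332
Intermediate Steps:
E(A) = 5 + A**2 (E(A) = -2 + (A*A + 7) = -2 + (A**2 + 7) = -2 + (7 + A**2) = 5 + A**2)
T = 1/6 ≈ 0.16667
x(P) = -sqrt(P + (1/6 + P)**2)/2 (x(P) = -sqrt(P + (P + 1/6)**2)/2 = -sqrt(P + (1/6 + P)**2)/2)
(36388 + x(E(4)))/(-8559 - 23541) = (36388 - sqrt((1 + 6*(5 + 4**2))**2 + 36*(5 + 4**2))/12)/(-8559 - 23541) = (36388 - sqrt((1 + 6*(5 + 16))**2 + 36*(5 + 16))/12)/(-32100) = (36388 - sqrt((1 + 6*21)**2 + 36*21)/12)*(-1/32100) = (36388 - sqrt((1 + 126)**2 + 756)/12)*(-1/32100) = (36388 - sqrt(127**2 + 756)/12)*(-1/32100) = (36388 - sqrt(16129 + 756)/12)*(-1/32100) = (36388 - sqrt(16885)/12)*(-1/32100) = -9097/8025 + sqrt(16885)/385200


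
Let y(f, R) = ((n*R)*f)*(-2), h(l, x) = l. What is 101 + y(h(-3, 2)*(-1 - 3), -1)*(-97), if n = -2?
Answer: 4757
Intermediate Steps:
y(f, R) = 4*R*f (y(f, R) = ((-2*R)*f)*(-2) = -2*R*f*(-2) = 4*R*f)
101 + y(h(-3, 2)*(-1 - 3), -1)*(-97) = 101 + (4*(-1)*(-3*(-1 - 3)))*(-97) = 101 + (4*(-1)*(-3*(-4)))*(-97) = 101 + (4*(-1)*12)*(-97) = 101 - 48*(-97) = 101 + 4656 = 4757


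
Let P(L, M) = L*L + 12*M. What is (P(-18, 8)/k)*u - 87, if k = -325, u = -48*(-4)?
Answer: -21783/65 ≈ -335.12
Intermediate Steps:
u = 192
P(L, M) = L² + 12*M
(P(-18, 8)/k)*u - 87 = (((-18)² + 12*8)/(-325))*192 - 87 = ((324 + 96)*(-1/325))*192 - 87 = (420*(-1/325))*192 - 87 = -84/65*192 - 87 = -16128/65 - 87 = -21783/65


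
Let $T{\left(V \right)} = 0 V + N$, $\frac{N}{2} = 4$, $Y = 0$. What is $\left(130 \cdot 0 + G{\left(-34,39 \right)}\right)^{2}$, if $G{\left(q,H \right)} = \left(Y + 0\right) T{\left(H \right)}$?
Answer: $0$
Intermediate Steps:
$N = 8$ ($N = 2 \cdot 4 = 8$)
$T{\left(V \right)} = 8$ ($T{\left(V \right)} = 0 V + 8 = 0 + 8 = 8$)
$G{\left(q,H \right)} = 0$ ($G{\left(q,H \right)} = \left(0 + 0\right) 8 = 0 \cdot 8 = 0$)
$\left(130 \cdot 0 + G{\left(-34,39 \right)}\right)^{2} = \left(130 \cdot 0 + 0\right)^{2} = \left(0 + 0\right)^{2} = 0^{2} = 0$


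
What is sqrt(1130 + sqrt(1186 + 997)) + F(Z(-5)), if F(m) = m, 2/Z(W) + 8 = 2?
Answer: -1/3 + sqrt(1130 + sqrt(2183)) ≈ 33.970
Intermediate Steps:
Z(W) = -1/3 (Z(W) = 2/(-8 + 2) = 2/(-6) = 2*(-1/6) = -1/3)
sqrt(1130 + sqrt(1186 + 997)) + F(Z(-5)) = sqrt(1130 + sqrt(1186 + 997)) - 1/3 = sqrt(1130 + sqrt(2183)) - 1/3 = -1/3 + sqrt(1130 + sqrt(2183))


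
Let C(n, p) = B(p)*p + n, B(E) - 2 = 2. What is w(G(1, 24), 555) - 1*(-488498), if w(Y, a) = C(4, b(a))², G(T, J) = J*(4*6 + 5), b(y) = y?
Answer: 5434674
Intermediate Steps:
B(E) = 4 (B(E) = 2 + 2 = 4)
G(T, J) = 29*J (G(T, J) = J*(24 + 5) = J*29 = 29*J)
C(n, p) = n + 4*p (C(n, p) = 4*p + n = n + 4*p)
w(Y, a) = (4 + 4*a)²
w(G(1, 24), 555) - 1*(-488498) = 16*(1 + 555)² - 1*(-488498) = 16*556² + 488498 = 16*309136 + 488498 = 4946176 + 488498 = 5434674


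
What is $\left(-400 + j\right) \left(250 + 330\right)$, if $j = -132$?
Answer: $-308560$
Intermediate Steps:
$\left(-400 + j\right) \left(250 + 330\right) = \left(-400 - 132\right) \left(250 + 330\right) = \left(-532\right) 580 = -308560$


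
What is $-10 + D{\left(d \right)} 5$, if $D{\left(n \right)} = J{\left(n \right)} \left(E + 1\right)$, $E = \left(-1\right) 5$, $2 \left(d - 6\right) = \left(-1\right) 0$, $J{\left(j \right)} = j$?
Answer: $-130$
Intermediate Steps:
$d = 6$ ($d = 6 + \frac{\left(-1\right) 0}{2} = 6 + \frac{1}{2} \cdot 0 = 6 + 0 = 6$)
$E = -5$
$D{\left(n \right)} = - 4 n$ ($D{\left(n \right)} = n \left(-5 + 1\right) = n \left(-4\right) = - 4 n$)
$-10 + D{\left(d \right)} 5 = -10 + \left(-4\right) 6 \cdot 5 = -10 - 120 = -130$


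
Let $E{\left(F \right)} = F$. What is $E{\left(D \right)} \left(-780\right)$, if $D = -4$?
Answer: $3120$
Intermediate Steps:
$E{\left(D \right)} \left(-780\right) = \left(-4\right) \left(-780\right) = 3120$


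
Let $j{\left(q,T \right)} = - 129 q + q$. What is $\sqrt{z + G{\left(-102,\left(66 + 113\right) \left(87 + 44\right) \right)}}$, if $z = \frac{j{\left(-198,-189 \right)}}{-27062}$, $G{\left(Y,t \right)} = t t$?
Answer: $\frac{\sqrt{100671940660054729}}{13531} \approx 23449.0$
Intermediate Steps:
$j{\left(q,T \right)} = - 128 q$
$G{\left(Y,t \right)} = t^{2}$
$z = - \frac{12672}{13531}$ ($z = \frac{\left(-128\right) \left(-198\right)}{-27062} = 25344 \left(- \frac{1}{27062}\right) = - \frac{12672}{13531} \approx -0.93652$)
$\sqrt{z + G{\left(-102,\left(66 + 113\right) \left(87 + 44\right) \right)}} = \sqrt{- \frac{12672}{13531} + \left(\left(66 + 113\right) \left(87 + 44\right)\right)^{2}} = \sqrt{- \frac{12672}{13531} + \left(179 \cdot 131\right)^{2}} = \sqrt{- \frac{12672}{13531} + 23449^{2}} = \sqrt{- \frac{12672}{13531} + 549855601} = \sqrt{\frac{7440096124459}{13531}} = \frac{\sqrt{100671940660054729}}{13531}$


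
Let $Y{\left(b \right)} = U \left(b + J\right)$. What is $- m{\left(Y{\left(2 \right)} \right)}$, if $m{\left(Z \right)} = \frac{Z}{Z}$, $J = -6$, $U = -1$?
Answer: $-1$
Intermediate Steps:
$Y{\left(b \right)} = 6 - b$ ($Y{\left(b \right)} = - (b - 6) = - (-6 + b) = 6 - b$)
$m{\left(Z \right)} = 1$
$- m{\left(Y{\left(2 \right)} \right)} = \left(-1\right) 1 = -1$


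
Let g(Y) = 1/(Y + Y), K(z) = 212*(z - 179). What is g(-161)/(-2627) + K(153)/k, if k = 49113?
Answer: -4662518615/41544392022 ≈ -0.11223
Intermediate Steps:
K(z) = -37948 + 212*z (K(z) = 212*(-179 + z) = -37948 + 212*z)
g(Y) = 1/(2*Y)
g(-161)/(-2627) + K(153)/k = ((1/2)/(-161))/(-2627) + (-37948 + 212*153)/49113 = ((1/2)*(-1/161))*(-1/2627) + (-37948 + 32436)*(1/49113) = -1/322*(-1/2627) - 5512*1/49113 = 1/845894 - 5512/49113 = -4662518615/41544392022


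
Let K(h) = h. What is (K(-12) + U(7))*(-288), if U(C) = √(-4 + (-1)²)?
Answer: 3456 - 288*I*√3 ≈ 3456.0 - 498.83*I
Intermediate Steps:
U(C) = I*√3 (U(C) = √(-4 + 1) = √(-3) = I*√3)
(K(-12) + U(7))*(-288) = (-12 + I*√3)*(-288) = 3456 - 288*I*√3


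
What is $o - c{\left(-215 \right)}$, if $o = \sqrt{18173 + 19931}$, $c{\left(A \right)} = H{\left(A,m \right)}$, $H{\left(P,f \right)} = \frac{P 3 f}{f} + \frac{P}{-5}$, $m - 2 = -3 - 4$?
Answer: $602 + 2 \sqrt{9526} \approx 797.2$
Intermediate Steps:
$m = -5$ ($m = 2 - 7 = -5$)
$H{\left(P,f \right)} = \frac{14 P}{5}$ ($H{\left(P,f \right)} = \frac{3 P f}{f} + P \left(- \frac{1}{5}\right) = \frac{3 P f}{f} - \frac{P}{5} = 3 P - \frac{P}{5} = \frac{14 P}{5}$)
$c{\left(A \right)} = \frac{14 A}{5}$
$o = 2 \sqrt{9526}$ ($o = \sqrt{38104} = 2 \sqrt{9526} \approx 195.2$)
$o - c{\left(-215 \right)} = 2 \sqrt{9526} - \frac{14}{5} \left(-215\right) = 2 \sqrt{9526} - -602 = 2 \sqrt{9526} + 602 = 602 + 2 \sqrt{9526}$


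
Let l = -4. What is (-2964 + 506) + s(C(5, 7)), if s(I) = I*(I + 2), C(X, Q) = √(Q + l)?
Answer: -2455 + 2*√3 ≈ -2451.5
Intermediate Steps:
C(X, Q) = √(-4 + Q) (C(X, Q) = √(Q - 4) = √(-4 + Q))
s(I) = I*(2 + I)
(-2964 + 506) + s(C(5, 7)) = (-2964 + 506) + √(-4 + 7)*(2 + √(-4 + 7)) = -2458 + √3*(2 + √3)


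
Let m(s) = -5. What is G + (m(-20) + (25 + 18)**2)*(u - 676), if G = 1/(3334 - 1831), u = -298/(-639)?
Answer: -44310227099/35571 ≈ -1.2457e+6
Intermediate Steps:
u = 298/639 (u = -298*(-1/639) = 298/639 ≈ 0.46635)
G = 1/1503 ≈ 0.00066534
G + (m(-20) + (25 + 18)**2)*(u - 676) = 1/1503 + (-5 + (25 + 18)**2)*(298/639 - 676) = 1/1503 + (-5 + 43**2)*(-431666/639) = 1/1503 + (-5 + 1849)*(-431666/639) = 1/1503 + 1844*(-431666/639) = 1/1503 - 795992104/639 = -44310227099/35571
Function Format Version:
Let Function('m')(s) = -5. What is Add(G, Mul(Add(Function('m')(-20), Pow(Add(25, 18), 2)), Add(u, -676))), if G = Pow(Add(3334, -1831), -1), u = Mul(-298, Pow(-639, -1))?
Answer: Rational(-44310227099, 35571) ≈ -1.2457e+6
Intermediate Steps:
u = Rational(298, 639) (u = Mul(-298, Rational(-1, 639)) = Rational(298, 639) ≈ 0.46635)
G = Rational(1, 1503) (G = Pow(1503, -1) = Rational(1, 1503) ≈ 0.00066534)
Add(G, Mul(Add(Function('m')(-20), Pow(Add(25, 18), 2)), Add(u, -676))) = Add(Rational(1, 1503), Mul(Add(-5, Pow(Add(25, 18), 2)), Add(Rational(298, 639), -676))) = Add(Rational(1, 1503), Mul(Add(-5, Pow(43, 2)), Rational(-431666, 639))) = Add(Rational(1, 1503), Mul(Add(-5, 1849), Rational(-431666, 639))) = Add(Rational(1, 1503), Mul(1844, Rational(-431666, 639))) = Add(Rational(1, 1503), Rational(-795992104, 639)) = Rational(-44310227099, 35571)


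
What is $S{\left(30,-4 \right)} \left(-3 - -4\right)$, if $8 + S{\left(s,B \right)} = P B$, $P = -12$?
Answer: $40$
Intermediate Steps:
$S{\left(s,B \right)} = -8 - 12 B$
$S{\left(30,-4 \right)} \left(-3 - -4\right) = \left(-8 - -48\right) \left(-3 - -4\right) = \left(-8 + 48\right) \left(-3 + 4\right) = 40 \cdot 1 = 40$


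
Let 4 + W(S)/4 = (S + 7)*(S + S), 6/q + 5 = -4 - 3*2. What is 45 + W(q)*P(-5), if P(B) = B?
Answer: 1153/5 ≈ 230.60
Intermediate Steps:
q = -⅖ (q = 6/(-5 + (-4 - 3*2)) = 6/(-5 + (-4 - 6)) = 6/(-5 - 10) = 6/(-15) = 6*(-1/15) = -⅖ ≈ -0.40000)
W(S) = -16 + 8*S*(7 + S) (W(S) = -16 + 4*((S + 7)*(S + S)) = -16 + 4*((7 + S)*(2*S)) = -16 + 4*(2*S*(7 + S)) = -16 + 8*S*(7 + S))
45 + W(q)*P(-5) = 45 + (-16 + 8*(-⅖)² + 56*(-⅖))*(-5) = 45 + (-16 + 8*(4/25) - 112/5)*(-5) = 45 + (-16 + 32/25 - 112/5)*(-5) = 45 - 928/25*(-5) = 45 + 928/5 = 1153/5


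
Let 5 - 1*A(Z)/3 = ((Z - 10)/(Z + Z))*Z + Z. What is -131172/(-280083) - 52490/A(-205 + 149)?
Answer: -2444094361/13163901 ≈ -185.67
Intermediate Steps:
A(Z) = 30 - 9*Z/2 (A(Z) = 15 - 3*(((Z - 10)/(Z + Z))*Z + Z) = 15 - 3*(((-10 + Z)/((2*Z)))*Z + Z) = 15 - 3*(((-10 + Z)*(1/(2*Z)))*Z + Z) = 15 - 3*(((-10 + Z)/(2*Z))*Z + Z) = 15 - 3*((-5 + Z/2) + Z) = 15 - 3*(-5 + 3*Z/2) = 15 + (15 - 9*Z/2) = 30 - 9*Z/2)
-131172/(-280083) - 52490/A(-205 + 149) = -131172/(-280083) - 52490/(30 - 9*(-205 + 149)/2) = -131172*(-1/280083) - 52490/(30 - 9/2*(-56)) = 43724/93361 - 52490/(30 + 252) = 43724/93361 - 52490/282 = 43724/93361 - 52490*1/282 = 43724/93361 - 26245/141 = -2444094361/13163901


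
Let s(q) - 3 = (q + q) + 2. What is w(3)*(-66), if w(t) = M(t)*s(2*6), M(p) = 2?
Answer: -3828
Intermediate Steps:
s(q) = 5 + 2*q (s(q) = 3 + ((q + q) + 2) = 3 + (2*q + 2) = 3 + (2 + 2*q) = 5 + 2*q)
w(t) = 58 (w(t) = 2*(5 + 2*(2*6)) = 2*(5 + 2*12) = 2*(5 + 24) = 2*29 = 58)
w(3)*(-66) = 58*(-66) = -3828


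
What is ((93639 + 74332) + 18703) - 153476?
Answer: 33198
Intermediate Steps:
((93639 + 74332) + 18703) - 153476 = (167971 + 18703) - 153476 = 186674 - 153476 = 33198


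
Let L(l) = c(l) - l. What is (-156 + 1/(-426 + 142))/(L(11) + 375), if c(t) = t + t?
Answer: -44305/109624 ≈ -0.40415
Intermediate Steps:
c(t) = 2*t
L(l) = l (L(l) = 2*l - l = l)
(-156 + 1/(-426 + 142))/(L(11) + 375) = (-156 + 1/(-426 + 142))/(11 + 375) = (-156 + 1/(-284))/386 = (-156 - 1/284)*(1/386) = -44305/284*1/386 = -44305/109624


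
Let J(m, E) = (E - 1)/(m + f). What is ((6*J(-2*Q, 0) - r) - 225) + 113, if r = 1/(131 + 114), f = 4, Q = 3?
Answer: -26706/245 ≈ -109.00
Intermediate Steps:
J(m, E) = (-1 + E)/(4 + m) (J(m, E) = (E - 1)/(m + 4) = (-1 + E)/(4 + m))
r = 1/245 ≈ 0.0040816
((6*J(-2*Q, 0) - r) - 225) + 113 = ((6*((-1 + 0)/(4 - 2*3)) - 1*1/245) - 225) + 113 = ((6*(-1/(4 - 6)) - 1/245) - 225) + 113 = ((6*(-1/(-2)) - 1/245) - 225) + 113 = ((6*(-½*(-1)) - 1/245) - 225) + 113 = ((6*(½) - 1/245) - 225) + 113 = ((3 - 1/245) - 225) + 113 = (734/245 - 225) + 113 = -54391/245 + 113 = -26706/245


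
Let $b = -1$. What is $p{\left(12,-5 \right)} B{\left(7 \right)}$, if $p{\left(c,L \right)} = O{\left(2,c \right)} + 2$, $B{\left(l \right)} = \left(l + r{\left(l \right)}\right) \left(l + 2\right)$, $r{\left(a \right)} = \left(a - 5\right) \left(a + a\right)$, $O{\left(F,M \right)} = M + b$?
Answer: $4095$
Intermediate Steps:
$O{\left(F,M \right)} = -1 + M$ ($O{\left(F,M \right)} = M - 1 = -1 + M$)
$r{\left(a \right)} = 2 a \left(-5 + a\right)$ ($r{\left(a \right)} = \left(-5 + a\right) 2 a = 2 a \left(-5 + a\right)$)
$B{\left(l \right)} = \left(2 + l\right) \left(l + 2 l \left(-5 + l\right)\right)$ ($B{\left(l \right)} = \left(l + 2 l \left(-5 + l\right)\right) \left(l + 2\right) = \left(l + 2 l \left(-5 + l\right)\right) \left(2 + l\right) = \left(2 + l\right) \left(l + 2 l \left(-5 + l\right)\right)$)
$p{\left(c,L \right)} = 1 + c$ ($p{\left(c,L \right)} = \left(-1 + c\right) + 2 = 1 + c$)
$p{\left(12,-5 \right)} B{\left(7 \right)} = \left(1 + 12\right) 7 \left(-18 - 35 + 2 \cdot 7^{2}\right) = 13 \cdot 7 \left(-18 - 35 + 2 \cdot 49\right) = 13 \cdot 7 \left(-18 - 35 + 98\right) = 13 \cdot 7 \cdot 45 = 13 \cdot 315 = 4095$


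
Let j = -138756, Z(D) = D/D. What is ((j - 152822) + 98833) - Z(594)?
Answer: -192746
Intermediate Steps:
Z(D) = 1
((j - 152822) + 98833) - Z(594) = ((-138756 - 152822) + 98833) - 1*1 = (-291578 + 98833) - 1 = -192745 - 1 = -192746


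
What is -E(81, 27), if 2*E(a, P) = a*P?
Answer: -2187/2 ≈ -1093.5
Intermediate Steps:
E(a, P) = P*a/2 (E(a, P) = (a*P)/2 = (P*a)/2 = P*a/2)
-E(81, 27) = -27*81/2 = -1*2187/2 = -2187/2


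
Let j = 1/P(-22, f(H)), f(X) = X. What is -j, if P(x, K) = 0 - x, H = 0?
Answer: -1/22 ≈ -0.045455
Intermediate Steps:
P(x, K) = -x
j = 1/22 (j = 1/(-1*(-22)) = 1/22 ≈ 0.045455)
-j = -1*1/22 = -1/22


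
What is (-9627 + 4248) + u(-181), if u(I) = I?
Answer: -5560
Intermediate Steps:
(-9627 + 4248) + u(-181) = (-9627 + 4248) - 181 = -5379 - 181 = -5560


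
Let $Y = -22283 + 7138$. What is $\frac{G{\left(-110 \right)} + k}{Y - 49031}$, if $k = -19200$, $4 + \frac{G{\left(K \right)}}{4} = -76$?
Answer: $\frac{1220}{4011} \approx 0.30416$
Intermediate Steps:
$G{\left(K \right)} = -320$ ($G{\left(K \right)} = -16 + 4 \left(-76\right) = -16 - 304 = -320$)
$Y = -15145$
$\frac{G{\left(-110 \right)} + k}{Y - 49031} = \frac{-320 - 19200}{-15145 - 49031} = - \frac{19520}{-64176} = \left(-19520\right) \left(- \frac{1}{64176}\right) = \frac{1220}{4011}$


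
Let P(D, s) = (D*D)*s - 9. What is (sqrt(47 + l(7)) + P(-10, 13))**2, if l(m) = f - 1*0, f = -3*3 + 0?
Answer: (1291 + sqrt(38))**2 ≈ 1.6826e+6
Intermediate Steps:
f = -9 (f = -9 + 0 = -9)
P(D, s) = -9 + s*D**2 (P(D, s) = D**2*s - 9 = s*D**2 - 9 = -9 + s*D**2)
l(m) = -9 (l(m) = -9 - 1*0 = -9 + 0 = -9)
(sqrt(47 + l(7)) + P(-10, 13))**2 = (sqrt(47 - 9) + (-9 + 13*(-10)**2))**2 = (sqrt(38) + (-9 + 13*100))**2 = (sqrt(38) + (-9 + 1300))**2 = (sqrt(38) + 1291)**2 = (1291 + sqrt(38))**2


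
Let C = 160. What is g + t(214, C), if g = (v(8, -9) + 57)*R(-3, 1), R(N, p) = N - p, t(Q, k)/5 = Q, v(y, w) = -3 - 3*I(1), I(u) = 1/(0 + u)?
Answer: 866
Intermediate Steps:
I(u) = 1/u
v(y, w) = -6 (v(y, w) = -3 - 3/1 = -3 - 3*1 = -3 - 3 = -6)
t(Q, k) = 5*Q
g = -204 (g = (-6 + 57)*(-3 - 1*1) = 51*(-3 - 1) = 51*(-4) = -204)
g + t(214, C) = -204 + 5*214 = -204 + 1070 = 866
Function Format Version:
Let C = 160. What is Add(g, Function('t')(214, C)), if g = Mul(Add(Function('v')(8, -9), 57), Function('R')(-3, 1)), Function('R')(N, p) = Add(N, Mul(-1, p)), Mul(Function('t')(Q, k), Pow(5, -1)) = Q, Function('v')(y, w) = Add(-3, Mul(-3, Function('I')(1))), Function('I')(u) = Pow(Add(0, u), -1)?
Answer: 866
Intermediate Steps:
Function('I')(u) = Pow(u, -1)
Function('v')(y, w) = -6 (Function('v')(y, w) = Add(-3, Mul(-3, Pow(1, -1))) = Add(-3, Mul(-3, 1)) = Add(-3, -3) = -6)
Function('t')(Q, k) = Mul(5, Q)
g = -204 (g = Mul(Add(-6, 57), Add(-3, Mul(-1, 1))) = Mul(51, Add(-3, -1)) = Mul(51, -4) = -204)
Add(g, Function('t')(214, C)) = Add(-204, Mul(5, 214)) = Add(-204, 1070) = 866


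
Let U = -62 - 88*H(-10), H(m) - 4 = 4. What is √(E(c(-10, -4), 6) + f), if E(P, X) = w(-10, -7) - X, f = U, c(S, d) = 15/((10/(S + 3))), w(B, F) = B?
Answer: I*√782 ≈ 27.964*I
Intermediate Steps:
H(m) = 8 (H(m) = 4 + 4 = 8)
c(S, d) = 9/2 + 3*S/2 (c(S, d) = 15/((10/(3 + S))) = 15*(3/10 + S/10) = 9/2 + 3*S/2)
U = -766 (U = -62 - 88*8 = -62 - 704 = -766)
f = -766
E(P, X) = -10 - X
√(E(c(-10, -4), 6) + f) = √((-10 - 1*6) - 766) = √((-10 - 6) - 766) = √(-16 - 766) = √(-782) = I*√782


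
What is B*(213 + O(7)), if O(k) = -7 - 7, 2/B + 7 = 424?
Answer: 398/417 ≈ 0.95444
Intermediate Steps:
B = 2/417 (B = 2/(-7 + 424) = 2/417 ≈ 0.0047962)
O(k) = -14
B*(213 + O(7)) = 2*(213 - 14)/417 = (2/417)*199 = 398/417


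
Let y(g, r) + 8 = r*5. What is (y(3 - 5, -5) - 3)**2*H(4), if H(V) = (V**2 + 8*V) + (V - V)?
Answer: 62208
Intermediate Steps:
y(g, r) = -8 + 5*r (y(g, r) = -8 + r*5 = -8 + 5*r)
H(V) = V**2 + 8*V (H(V) = (V**2 + 8*V) + 0 = V**2 + 8*V)
(y(3 - 5, -5) - 3)**2*H(4) = ((-8 + 5*(-5)) - 3)**2*(4*(8 + 4)) = ((-8 - 25) - 3)**2*(4*12) = (-33 - 3)**2*48 = (-36)**2*48 = 1296*48 = 62208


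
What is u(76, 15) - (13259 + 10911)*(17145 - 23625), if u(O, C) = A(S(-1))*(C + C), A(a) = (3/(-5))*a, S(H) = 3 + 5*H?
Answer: 156621636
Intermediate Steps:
A(a) = -3*a/5 (A(a) = (3*(-1/5))*a = -3*a/5)
u(O, C) = 12*C/5 (u(O, C) = (-3*(3 + 5*(-1))/5)*(C + C) = (-3*(3 - 5)/5)*(2*C) = (-3/5*(-2))*(2*C) = 6*(2*C)/5 = 12*C/5)
u(76, 15) - (13259 + 10911)*(17145 - 23625) = (12/5)*15 - (13259 + 10911)*(17145 - 23625) = 36 - 24170*(-6480) = 36 - 1*(-156621600) = 36 + 156621600 = 156621636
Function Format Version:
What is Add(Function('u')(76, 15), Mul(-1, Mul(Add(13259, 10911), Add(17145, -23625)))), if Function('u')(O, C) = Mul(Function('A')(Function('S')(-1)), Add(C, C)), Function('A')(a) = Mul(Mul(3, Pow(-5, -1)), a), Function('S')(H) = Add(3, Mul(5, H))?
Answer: 156621636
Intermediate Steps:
Function('A')(a) = Mul(Rational(-3, 5), a) (Function('A')(a) = Mul(Mul(3, Rational(-1, 5)), a) = Mul(Rational(-3, 5), a))
Function('u')(O, C) = Mul(Rational(12, 5), C) (Function('u')(O, C) = Mul(Mul(Rational(-3, 5), Add(3, Mul(5, -1))), Add(C, C)) = Mul(Mul(Rational(-3, 5), Add(3, -5)), Mul(2, C)) = Mul(Mul(Rational(-3, 5), -2), Mul(2, C)) = Mul(Rational(6, 5), Mul(2, C)) = Mul(Rational(12, 5), C))
Add(Function('u')(76, 15), Mul(-1, Mul(Add(13259, 10911), Add(17145, -23625)))) = Add(Mul(Rational(12, 5), 15), Mul(-1, Mul(Add(13259, 10911), Add(17145, -23625)))) = Add(36, Mul(-1, Mul(24170, -6480))) = Add(36, Mul(-1, -156621600)) = Add(36, 156621600) = 156621636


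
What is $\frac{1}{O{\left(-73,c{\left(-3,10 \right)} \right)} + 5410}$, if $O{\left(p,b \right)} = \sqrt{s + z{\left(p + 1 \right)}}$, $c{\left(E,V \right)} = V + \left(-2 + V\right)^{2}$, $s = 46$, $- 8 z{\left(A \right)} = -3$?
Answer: $\frac{43280}{234144429} - \frac{2 \sqrt{742}}{234144429} \approx 0.00018461$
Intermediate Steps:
$z{\left(A \right)} = \frac{3}{8}$ ($z{\left(A \right)} = \left(- \frac{1}{8}\right) \left(-3\right) = \frac{3}{8}$)
$O{\left(p,b \right)} = \frac{\sqrt{742}}{4}$ ($O{\left(p,b \right)} = \sqrt{46 + \frac{3}{8}} = \sqrt{\frac{371}{8}} = \frac{\sqrt{742}}{4}$)
$\frac{1}{O{\left(-73,c{\left(-3,10 \right)} \right)} + 5410} = \frac{1}{\frac{\sqrt{742}}{4} + 5410} = \frac{1}{5410 + \frac{\sqrt{742}}{4}}$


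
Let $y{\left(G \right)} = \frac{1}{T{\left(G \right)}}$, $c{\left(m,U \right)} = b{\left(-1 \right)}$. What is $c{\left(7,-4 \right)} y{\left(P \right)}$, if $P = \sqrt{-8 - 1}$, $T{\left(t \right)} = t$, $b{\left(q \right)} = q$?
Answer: $\frac{i}{3} \approx 0.33333 i$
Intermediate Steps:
$P = 3 i$ ($P = \sqrt{-9} = 3 i \approx 3.0 i$)
$c{\left(m,U \right)} = -1$
$y{\left(G \right)} = \frac{1}{G}$
$c{\left(7,-4 \right)} y{\left(P \right)} = - \frac{1}{3 i} = - \frac{\left(-1\right) i}{3} = \frac{i}{3}$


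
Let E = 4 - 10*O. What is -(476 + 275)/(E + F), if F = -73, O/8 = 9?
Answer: 751/789 ≈ 0.95184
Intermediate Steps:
O = 72 (O = 8*9 = 72)
E = -716 (E = 4 - 10*72 = 4 - 720 = -716)
-(476 + 275)/(E + F) = -(476 + 275)/(-716 - 73) = -751/(-789) = -751*(-1)/789 = -1*(-751/789) = 751/789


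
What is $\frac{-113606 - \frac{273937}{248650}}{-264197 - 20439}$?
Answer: $\frac{28248405837}{70774741400} \approx 0.39913$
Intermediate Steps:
$\frac{-113606 - \frac{273937}{248650}}{-264197 - 20439} = \frac{-113606 - \frac{273937}{248650}}{-284636} = \left(-113606 - \frac{273937}{248650}\right) \left(- \frac{1}{284636}\right) = \left(- \frac{28248405837}{248650}\right) \left(- \frac{1}{284636}\right) = \frac{28248405837}{70774741400}$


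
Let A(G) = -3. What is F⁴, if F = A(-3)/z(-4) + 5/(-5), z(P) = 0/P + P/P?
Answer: 256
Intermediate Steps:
z(P) = 1 (z(P) = 0 + 1 = 1)
F = -4 (F = -3/1 + 5/(-5) = -3*1 + 5*(-⅕) = -3 - 1 = -4)
F⁴ = (-4)⁴ = 256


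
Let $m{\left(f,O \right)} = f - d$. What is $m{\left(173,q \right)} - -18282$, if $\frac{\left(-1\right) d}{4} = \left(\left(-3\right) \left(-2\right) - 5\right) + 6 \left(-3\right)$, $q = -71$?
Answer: $18387$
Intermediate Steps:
$d = 68$ ($d = - 4 \left(\left(\left(-3\right) \left(-2\right) - 5\right) + 6 \left(-3\right)\right) = - 4 \left(\left(6 - 5\right) - 18\right) = - 4 \left(1 - 18\right) = \left(-4\right) \left(-17\right) = 68$)
$m{\left(f,O \right)} = -68 + f$ ($m{\left(f,O \right)} = f - 68 = -68 + f$)
$m{\left(173,q \right)} - -18282 = \left(-68 + 173\right) - -18282 = 105 + 18282 = 18387$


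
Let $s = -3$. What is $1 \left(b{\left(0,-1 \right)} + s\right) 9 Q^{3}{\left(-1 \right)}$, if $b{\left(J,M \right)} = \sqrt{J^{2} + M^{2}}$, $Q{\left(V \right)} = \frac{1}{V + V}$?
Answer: $\frac{9}{4} \approx 2.25$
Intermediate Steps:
$Q{\left(V \right)} = \frac{1}{2 V}$
$1 \left(b{\left(0,-1 \right)} + s\right) 9 Q^{3}{\left(-1 \right)} = 1 \left(\sqrt{0^{2} + \left(-1\right)^{2}} - 3\right) 9 \left(\frac{1}{2 \left(-1\right)}\right)^{3} = 1 \left(\sqrt{0 + 1} - 3\right) 9 \left(\frac{1}{2} \left(-1\right)\right)^{3} = 1 \left(\sqrt{1} - 3\right) 9 \left(- \frac{1}{2}\right)^{3} = 1 \left(1 - 3\right) 9 \left(- \frac{1}{8}\right) = 1 \left(-2\right) 9 \left(- \frac{1}{8}\right) = \left(-2\right) 9 \left(- \frac{1}{8}\right) = \left(-18\right) \left(- \frac{1}{8}\right) = \frac{9}{4}$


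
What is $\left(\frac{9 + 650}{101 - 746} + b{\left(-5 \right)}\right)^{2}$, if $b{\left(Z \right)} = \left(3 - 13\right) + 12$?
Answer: $\frac{398161}{416025} \approx 0.95706$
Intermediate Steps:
$b{\left(Z \right)} = 2$ ($b{\left(Z \right)} = -10 + 12 = 2$)
$\left(\frac{9 + 650}{101 - 746} + b{\left(-5 \right)}\right)^{2} = \left(\frac{9 + 650}{101 - 746} + 2\right)^{2} = \left(\frac{659}{-645} + 2\right)^{2} = \left(659 \left(- \frac{1}{645}\right) + 2\right)^{2} = \left(- \frac{659}{645} + 2\right)^{2} = \left(\frac{631}{645}\right)^{2} = \frac{398161}{416025}$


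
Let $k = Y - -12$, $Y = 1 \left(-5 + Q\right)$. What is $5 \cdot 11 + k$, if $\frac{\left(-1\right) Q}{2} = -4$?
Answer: $70$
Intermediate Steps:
$Q = 8$ ($Q = \left(-2\right) \left(-4\right) = 8$)
$Y = 3$ ($Y = 1 \left(-5 + 8\right) = 1 \cdot 3 = 3$)
$k = 15$ ($k = 3 - -12 = 3 + 12 = 15$)
$5 \cdot 11 + k = 5 \cdot 11 + 15 = 55 + 15 = 70$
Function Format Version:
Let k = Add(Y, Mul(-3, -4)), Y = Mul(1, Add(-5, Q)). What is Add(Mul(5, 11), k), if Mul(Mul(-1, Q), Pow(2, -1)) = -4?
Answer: 70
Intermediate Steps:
Q = 8 (Q = Mul(-2, -4) = 8)
Y = 3 (Y = Mul(1, Add(-5, 8)) = Mul(1, 3) = 3)
k = 15 (k = Add(3, Mul(-3, -4)) = Add(3, 12) = 15)
Add(Mul(5, 11), k) = Add(Mul(5, 11), 15) = Add(55, 15) = 70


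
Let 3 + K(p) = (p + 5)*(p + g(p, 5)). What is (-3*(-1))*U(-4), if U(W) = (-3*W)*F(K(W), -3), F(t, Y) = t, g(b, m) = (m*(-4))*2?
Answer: -1692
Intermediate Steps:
g(b, m) = -8*m (g(b, m) = -4*m*2 = -8*m)
K(p) = -3 + (-40 + p)*(5 + p) (K(p) = -3 + (p + 5)*(p - 8*5) = -3 + (5 + p)*(p - 40) = -3 + (5 + p)*(-40 + p) = -3 + (-40 + p)*(5 + p))
U(W) = -3*W*(-203 + W² - 35*W) (U(W) = (-3*W)*(-203 + W² - 35*W) = -3*W*(-203 + W² - 35*W))
(-3*(-1))*U(-4) = (-3*(-1))*(3*(-4)*(203 - 1*(-4)² + 35*(-4))) = 3*(3*(-4)*(203 - 1*16 - 140)) = 3*(3*(-4)*(203 - 16 - 140)) = 3*(3*(-4)*47) = 3*(-564) = -1692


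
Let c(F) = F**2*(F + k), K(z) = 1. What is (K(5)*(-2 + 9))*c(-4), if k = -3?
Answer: -784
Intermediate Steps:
c(F) = F**2*(-3 + F) (c(F) = F**2*(F - 3) = F**2*(-3 + F))
(K(5)*(-2 + 9))*c(-4) = (1*(-2 + 9))*((-4)**2*(-3 - 4)) = (1*7)*(16*(-7)) = 7*(-112) = -784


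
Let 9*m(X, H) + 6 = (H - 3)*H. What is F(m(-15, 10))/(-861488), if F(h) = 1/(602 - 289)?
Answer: -1/269645744 ≈ -3.7086e-9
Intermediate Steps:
m(X, H) = -2/3 + H*(-3 + H)/9 (m(X, H) = -2/3 + ((H - 3)*H)/9 = -2/3 + ((-3 + H)*H)/9 = -2/3 + (H*(-3 + H))/9 = -2/3 + H*(-3 + H)/9)
F(h) = 1/313
F(m(-15, 10))/(-861488) = (1/313)/(-861488) = (1/313)*(-1/861488) = -1/269645744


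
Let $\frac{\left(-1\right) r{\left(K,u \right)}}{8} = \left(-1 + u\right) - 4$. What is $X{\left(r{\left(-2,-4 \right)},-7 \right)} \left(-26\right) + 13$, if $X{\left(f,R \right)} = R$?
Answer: $195$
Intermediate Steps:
$r{\left(K,u \right)} = 40 - 8 u$ ($r{\left(K,u \right)} = - 8 \left(\left(-1 + u\right) - 4\right) = - 8 \left(-5 + u\right) = 40 - 8 u$)
$X{\left(r{\left(-2,-4 \right)},-7 \right)} \left(-26\right) + 13 = \left(-7\right) \left(-26\right) + 13 = 182 + 13 = 195$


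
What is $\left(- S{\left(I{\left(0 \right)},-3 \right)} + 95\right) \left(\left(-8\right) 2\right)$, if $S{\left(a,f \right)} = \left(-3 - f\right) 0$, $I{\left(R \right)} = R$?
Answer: $-1520$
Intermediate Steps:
$S{\left(a,f \right)} = 0$
$\left(- S{\left(I{\left(0 \right)},-3 \right)} + 95\right) \left(\left(-8\right) 2\right) = \left(\left(-1\right) 0 + 95\right) \left(\left(-8\right) 2\right) = \left(0 + 95\right) \left(-16\right) = 95 \left(-16\right) = -1520$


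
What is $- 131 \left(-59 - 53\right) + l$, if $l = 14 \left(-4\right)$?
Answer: $14616$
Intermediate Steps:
$l = -56$
$- 131 \left(-59 - 53\right) + l = - 131 \left(-59 - 53\right) - 56 = \left(-131\right) \left(-112\right) - 56 = 14672 - 56 = 14616$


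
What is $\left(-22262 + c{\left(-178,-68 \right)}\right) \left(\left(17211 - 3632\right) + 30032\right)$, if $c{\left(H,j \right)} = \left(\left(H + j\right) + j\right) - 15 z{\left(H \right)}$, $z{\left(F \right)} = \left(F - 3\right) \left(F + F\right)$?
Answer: $-43136337876$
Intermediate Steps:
$z{\left(F \right)} = 2 F \left(-3 + F\right)$ ($z{\left(F \right)} = \left(-3 + F\right) 2 F = 2 F \left(-3 + F\right)$)
$c{\left(H,j \right)} = H + 2 j - 30 H \left(-3 + H\right)$ ($c{\left(H,j \right)} = \left(\left(H + j\right) + j\right) - 15 \cdot 2 H \left(-3 + H\right) = \left(H + 2 j\right) - 30 H \left(-3 + H\right) = H + 2 j - 30 H \left(-3 + H\right)$)
$\left(-22262 + c{\left(-178,-68 \right)}\right) \left(\left(17211 - 3632\right) + 30032\right) = \left(-22262 - \left(314 - 5340 \left(-3 - 178\right)\right)\right) \left(\left(17211 - 3632\right) + 30032\right) = \left(-22262 - \left(314 + 966540\right)\right) \left(\left(17211 - 3632\right) + 30032\right) = \left(-22262 - 966854\right) \left(13579 + 30032\right) = \left(-22262 - 966854\right) 43611 = \left(-989116\right) 43611 = -43136337876$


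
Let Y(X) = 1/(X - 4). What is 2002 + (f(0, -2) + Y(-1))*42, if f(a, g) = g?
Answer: 9548/5 ≈ 1909.6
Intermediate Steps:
Y(X) = 1/(-4 + X)
2002 + (f(0, -2) + Y(-1))*42 = 2002 + (-2 + 1/(-4 - 1))*42 = 2002 + (-2 + 1/(-5))*42 = 2002 + (-2 - ⅕)*42 = 2002 - 11/5*42 = 2002 - 462/5 = 9548/5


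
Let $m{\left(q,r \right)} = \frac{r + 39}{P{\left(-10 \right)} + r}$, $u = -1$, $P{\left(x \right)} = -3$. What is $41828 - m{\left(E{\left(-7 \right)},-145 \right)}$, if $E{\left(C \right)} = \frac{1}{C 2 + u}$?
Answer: $\frac{3095219}{74} \approx 41827.0$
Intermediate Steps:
$E{\left(C \right)} = \frac{1}{-1 + 2 C}$ ($E{\left(C \right)} = \frac{1}{C 2 - 1} = \frac{1}{2 C - 1} = \frac{1}{-1 + 2 C}$)
$m{\left(q,r \right)} = \frac{39 + r}{-3 + r}$ ($m{\left(q,r \right)} = \frac{r + 39}{-3 + r} = \frac{39 + r}{-3 + r}$)
$41828 - m{\left(E{\left(-7 \right)},-145 \right)} = 41828 - \frac{39 - 145}{-3 - 145} = 41828 - \frac{1}{-148} \left(-106\right) = 41828 - \left(- \frac{1}{148}\right) \left(-106\right) = 41828 - \frac{53}{74} = \frac{3095219}{74}$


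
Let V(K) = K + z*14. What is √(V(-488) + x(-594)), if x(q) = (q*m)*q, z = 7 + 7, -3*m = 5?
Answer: 8*I*√9193 ≈ 767.04*I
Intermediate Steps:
m = -5/3 (m = -⅓*5 = -5/3 ≈ -1.6667)
z = 14
x(q) = -5*q²/3 (x(q) = (q*(-5/3))*q = (-5*q/3)*q = -5*q²/3)
V(K) = 196 + K (V(K) = K + 14*14 = K + 196 = 196 + K)
√(V(-488) + x(-594)) = √((196 - 488) - 5/3*(-594)²) = √(-292 - 5/3*352836) = √(-292 - 588060) = √(-588352) = 8*I*√9193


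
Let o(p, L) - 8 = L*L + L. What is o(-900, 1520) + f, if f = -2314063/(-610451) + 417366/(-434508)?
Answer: 102205007043731027/44207640518 ≈ 2.3119e+6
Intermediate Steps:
o(p, L) = 8 + L + L**2 (o(p, L) = 8 + (L*L + L) = 8 + (L**2 + L) = 8 + (L + L**2) = 8 + L + L**2)
f = 125116232323/44207640518 (f = -2314063*(-1/610451) + 417366*(-1/434508) = 2314063/610451 - 69561/72418 = 125116232323/44207640518 ≈ 2.8302)
o(-900, 1520) + f = (8 + 1520 + 1520**2) + 125116232323/44207640518 = (8 + 1520 + 2310400) + 125116232323/44207640518 = 2311928 + 125116232323/44207640518 = 102205007043731027/44207640518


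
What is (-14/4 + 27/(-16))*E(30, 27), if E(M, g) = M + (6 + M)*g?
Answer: -41583/8 ≈ -5197.9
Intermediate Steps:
E(M, g) = M + g*(6 + M)
(-14/4 + 27/(-16))*E(30, 27) = (-14/4 + 27/(-16))*(30 + 6*27 + 30*27) = (-14*¼ + 27*(-1/16))*(30 + 162 + 810) = (-7/2 - 27/16)*1002 = -83/16*1002 = -41583/8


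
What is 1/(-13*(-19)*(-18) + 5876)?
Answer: 1/1430 ≈ 0.00069930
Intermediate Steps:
1/(-13*(-19)*(-18) + 5876) = 1/(247*(-18) + 5876) = 1/(-4446 + 5876) = 1/1430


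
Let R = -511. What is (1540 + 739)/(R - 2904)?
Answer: -2279/3415 ≈ -0.66735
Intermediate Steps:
(1540 + 739)/(R - 2904) = (1540 + 739)/(-511 - 2904) = 2279/(-3415) = 2279*(-1/3415) = -2279/3415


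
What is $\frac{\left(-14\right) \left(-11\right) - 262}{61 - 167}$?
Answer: $\frac{54}{53} \approx 1.0189$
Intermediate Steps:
$\frac{\left(-14\right) \left(-11\right) - 262}{61 - 167} = \frac{154 - 262}{-106} = \left(-108\right) \left(- \frac{1}{106}\right) = \frac{54}{53}$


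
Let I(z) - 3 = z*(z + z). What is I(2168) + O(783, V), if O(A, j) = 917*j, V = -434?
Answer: 9002473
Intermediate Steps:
I(z) = 3 + 2*z² (I(z) = 3 + z*(z + z) = 3 + z*(2*z) = 3 + 2*z²)
I(2168) + O(783, V) = (3 + 2*2168²) + 917*(-434) = (3 + 2*4700224) - 397978 = (3 + 9400448) - 397978 = 9400451 - 397978 = 9002473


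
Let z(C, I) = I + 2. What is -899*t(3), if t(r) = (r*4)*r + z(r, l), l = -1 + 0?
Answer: -33263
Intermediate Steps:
l = -1
z(C, I) = 2 + I
t(r) = 1 + 4*r**2 (t(r) = (r*4)*r + (2 - 1) = (4*r)*r + 1 = 4*r**2 + 1 = 1 + 4*r**2)
-899*t(3) = -899*(1 + 4*3**2) = -899*(1 + 4*9) = -899*(1 + 36) = -899*37 = -33263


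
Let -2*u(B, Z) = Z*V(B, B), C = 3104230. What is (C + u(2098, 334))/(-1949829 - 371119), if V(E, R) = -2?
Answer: -776141/580237 ≈ -1.3376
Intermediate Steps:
u(B, Z) = Z (u(B, Z) = -Z*(-2)/2 = -(-1)*Z = Z)
(C + u(2098, 334))/(-1949829 - 371119) = (3104230 + 334)/(-1949829 - 371119) = 3104564/(-2320948) = 3104564*(-1/2320948) = -776141/580237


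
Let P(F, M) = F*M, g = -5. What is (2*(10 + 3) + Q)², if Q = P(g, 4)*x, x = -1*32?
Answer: 443556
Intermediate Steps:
x = -32
Q = 640 (Q = -5*4*(-32) = -20*(-32) = 640)
(2*(10 + 3) + Q)² = (2*(10 + 3) + 640)² = (2*13 + 640)² = (26 + 640)² = 666² = 443556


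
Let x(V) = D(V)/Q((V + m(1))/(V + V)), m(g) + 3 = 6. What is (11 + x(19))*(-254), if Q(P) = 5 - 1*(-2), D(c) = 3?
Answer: -20320/7 ≈ -2902.9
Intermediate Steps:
m(g) = 3 (m(g) = -3 + 6 = 3)
Q(P) = 7 (Q(P) = 5 + 2 = 7)
x(V) = 3/7
(11 + x(19))*(-254) = (11 + 3/7)*(-254) = (80/7)*(-254) = -20320/7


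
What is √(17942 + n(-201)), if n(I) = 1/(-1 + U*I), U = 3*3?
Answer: √58779784390/1810 ≈ 133.95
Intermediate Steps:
U = 9
n(I) = 1/(-1 + 9*I)
√(17942 + n(-201)) = √(17942 + 1/(-1 + 9*(-201))) = √(17942 + 1/(-1 - 1809)) = √(17942 + 1/(-1810)) = √(17942 - 1/1810) = √(32475019/1810) = √58779784390/1810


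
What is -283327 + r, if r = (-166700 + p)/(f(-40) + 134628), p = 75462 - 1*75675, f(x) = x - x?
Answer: -38143914269/134628 ≈ -2.8333e+5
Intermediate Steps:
f(x) = 0
p = -213 (p = 75462 - 75675 = -213)
r = -166913/134628 (r = (-166700 - 213)/(0 + 134628) = -166913/134628 ≈ -1.2398)
-283327 + r = -283327 - 166913/134628 = -38143914269/134628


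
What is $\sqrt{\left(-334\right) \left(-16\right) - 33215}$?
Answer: $i \sqrt{27871} \approx 166.95 i$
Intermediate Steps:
$\sqrt{\left(-334\right) \left(-16\right) - 33215} = \sqrt{5344 - 33215} = \sqrt{-27871} = i \sqrt{27871}$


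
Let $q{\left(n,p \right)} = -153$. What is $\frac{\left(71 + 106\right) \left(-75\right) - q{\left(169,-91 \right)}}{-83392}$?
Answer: $\frac{6561}{41696} \approx 0.15735$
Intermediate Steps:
$\frac{\left(71 + 106\right) \left(-75\right) - q{\left(169,-91 \right)}}{-83392} = \frac{\left(71 + 106\right) \left(-75\right) - -153}{-83392} = \left(177 \left(-75\right) + 153\right) \left(- \frac{1}{83392}\right) = \left(-13275 + 153\right) \left(- \frac{1}{83392}\right) = \left(-13122\right) \left(- \frac{1}{83392}\right) = \frac{6561}{41696}$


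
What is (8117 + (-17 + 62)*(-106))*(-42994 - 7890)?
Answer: -170308748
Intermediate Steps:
(8117 + (-17 + 62)*(-106))*(-42994 - 7890) = (8117 + 45*(-106))*(-50884) = (8117 - 4770)*(-50884) = 3347*(-50884) = -170308748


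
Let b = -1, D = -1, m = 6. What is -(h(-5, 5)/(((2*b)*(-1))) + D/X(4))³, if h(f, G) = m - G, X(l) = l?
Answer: -1/64 ≈ -0.015625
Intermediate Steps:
h(f, G) = 6 - G
-(h(-5, 5)/(((2*b)*(-1))) + D/X(4))³ = -((6 - 1*5)/(((2*(-1))*(-1))) - 1/4)³ = -((6 - 5)/((-2*(-1))) - 1*¼)³ = -(1/2 - ¼)³ = -(1*(½) - ¼)³ = -(½ - ¼)³ = -(¼)³ = -1*1/64 = -1/64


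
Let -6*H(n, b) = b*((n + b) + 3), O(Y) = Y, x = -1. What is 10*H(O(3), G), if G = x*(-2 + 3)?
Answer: 25/3 ≈ 8.3333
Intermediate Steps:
G = -1 (G = -(-2 + 3) = -1*1 = -1)
H(n, b) = -b*(3 + b + n)/6 (H(n, b) = -b*((n + b) + 3)/6 = -b*((b + n) + 3)/6 = -b*(3 + b + n)/6)
10*H(O(3), G) = 10*(-⅙*(-1)*(3 - 1 + 3)) = 10*(-⅙*(-1)*5) = 10*(⅚) = 25/3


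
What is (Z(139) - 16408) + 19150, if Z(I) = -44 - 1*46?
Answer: 2652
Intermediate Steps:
Z(I) = -90 (Z(I) = -44 - 46 = -90)
(Z(139) - 16408) + 19150 = (-90 - 16408) + 19150 = -16498 + 19150 = 2652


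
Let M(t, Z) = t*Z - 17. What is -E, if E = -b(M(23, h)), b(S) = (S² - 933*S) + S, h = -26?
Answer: 951405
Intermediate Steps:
M(t, Z) = -17 + Z*t (M(t, Z) = Z*t - 17 = -17 + Z*t)
b(S) = S² - 932*S
E = -951405 (E = -(-17 - 26*23)*(-932 + (-17 - 26*23)) = -(-17 - 598)*(-932 + (-17 - 598)) = -(-615)*(-932 - 615) = -(-615)*(-1547) = -1*951405 = -951405)
-E = -1*(-951405) = 951405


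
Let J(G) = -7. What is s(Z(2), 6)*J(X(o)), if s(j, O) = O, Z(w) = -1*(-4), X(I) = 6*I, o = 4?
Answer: -42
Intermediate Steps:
Z(w) = 4
s(Z(2), 6)*J(X(o)) = 6*(-7) = -42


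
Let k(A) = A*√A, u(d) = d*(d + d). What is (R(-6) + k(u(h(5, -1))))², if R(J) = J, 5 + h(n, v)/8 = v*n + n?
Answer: 32768000036 - 1536000*√2 ≈ 3.2766e+10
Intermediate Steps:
h(n, v) = -40 + 8*n + 8*n*v (h(n, v) = -40 + 8*(v*n + n) = -40 + 8*(n*v + n) = -40 + 8*(n + n*v) = -40 + (8*n + 8*n*v) = -40 + 8*n + 8*n*v)
u(d) = 2*d² (u(d) = d*(2*d) = 2*d²)
k(A) = A^(3/2)
(R(-6) + k(u(h(5, -1))))² = (-6 + (2*(-40 + 8*5 + 8*5*(-1))²)^(3/2))² = (-6 + (2*(-40 + 40 - 40)²)^(3/2))² = (-6 + (2*(-40)²)^(3/2))² = (-6 + (2*1600)^(3/2))² = (-6 + 3200^(3/2))² = (-6 + 128000*√2)²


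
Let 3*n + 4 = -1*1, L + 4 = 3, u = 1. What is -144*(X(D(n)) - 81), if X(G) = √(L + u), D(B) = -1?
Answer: 11664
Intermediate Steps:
L = -1 (L = -4 + 3 = -1)
n = -5/3 (n = -4/3 + (-1*1)/3 = -4/3 + (⅓)*(-1) = -4/3 - ⅓ = -5/3 ≈ -1.6667)
X(G) = 0 (X(G) = √(-1 + 1) = √0 = 0)
-144*(X(D(n)) - 81) = -144*(0 - 81) = -144*(-81) = 11664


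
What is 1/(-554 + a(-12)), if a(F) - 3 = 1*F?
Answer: -1/563 ≈ -0.0017762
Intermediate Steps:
a(F) = 3 + F (a(F) = 3 + 1*F = 3 + F)
1/(-554 + a(-12)) = 1/(-554 + (3 - 12)) = 1/(-554 - 9) = 1/(-563) = -1/563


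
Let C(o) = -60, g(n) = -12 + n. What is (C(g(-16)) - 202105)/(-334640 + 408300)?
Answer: -40433/14732 ≈ -2.7446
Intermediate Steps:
(C(g(-16)) - 202105)/(-334640 + 408300) = (-60 - 202105)/(-334640 + 408300) = -202165/73660 = -202165*1/73660 = -40433/14732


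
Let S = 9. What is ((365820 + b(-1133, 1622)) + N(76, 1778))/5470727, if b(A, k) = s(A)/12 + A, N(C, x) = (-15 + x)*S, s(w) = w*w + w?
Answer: 1462301/16412181 ≈ 0.089098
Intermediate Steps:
s(w) = w + w² (s(w) = w² + w = w + w²)
N(C, x) = -135 + 9*x (N(C, x) = (-15 + x)*9 = -135 + 9*x)
b(A, k) = A + A*(1 + A)/12 (b(A, k) = (A*(1 + A))/12 + A = (A*(1 + A))*(1/12) + A = A*(1 + A)/12 + A = A + A*(1 + A)/12)
((365820 + b(-1133, 1622)) + N(76, 1778))/5470727 = ((365820 + (1/12)*(-1133)*(13 - 1133)) + (-135 + 9*1778))/5470727 = ((365820 + (1/12)*(-1133)*(-1120)) + (-135 + 16002))*(1/5470727) = ((365820 + 317240/3) + 15867)*(1/5470727) = (1414700/3 + 15867)*(1/5470727) = (1462301/3)*(1/5470727) = 1462301/16412181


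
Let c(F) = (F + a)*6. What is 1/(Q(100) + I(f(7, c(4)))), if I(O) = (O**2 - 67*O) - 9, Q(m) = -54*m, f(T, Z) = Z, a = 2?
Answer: -1/6525 ≈ -0.00015326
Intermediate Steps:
c(F) = 12 + 6*F (c(F) = (F + 2)*6 = (2 + F)*6 = 12 + 6*F)
I(O) = -9 + O**2 - 67*O
1/(Q(100) + I(f(7, c(4)))) = 1/(-54*100 + (-9 + (12 + 6*4)**2 - 67*(12 + 6*4))) = 1/(-5400 + (-9 + (12 + 24)**2 - 67*(12 + 24))) = 1/(-5400 + (-9 + 36**2 - 67*36)) = 1/(-5400 + (-9 + 1296 - 2412)) = 1/(-5400 - 1125) = 1/(-6525) = -1/6525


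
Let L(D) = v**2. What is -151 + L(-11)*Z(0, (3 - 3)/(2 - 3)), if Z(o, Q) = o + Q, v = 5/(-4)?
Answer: -151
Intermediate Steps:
v = -5/4 (v = 5*(-1/4) = -5/4 ≈ -1.2500)
Z(o, Q) = Q + o
L(D) = 25/16 (L(D) = (-5/4)**2 = 25/16)
-151 + L(-11)*Z(0, (3 - 3)/(2 - 3)) = -151 + 25*((3 - 3)/(2 - 3) + 0)/16 = -151 + 25*(0/(-1) + 0)/16 = -151 + 25*(0*(-1) + 0)/16 = -151 + 25*(0 + 0)/16 = -151 + (25/16)*0 = -151 + 0 = -151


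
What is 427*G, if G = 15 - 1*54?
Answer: -16653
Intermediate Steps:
G = -39 (G = 15 - 54 = -39)
427*G = 427*(-39) = -16653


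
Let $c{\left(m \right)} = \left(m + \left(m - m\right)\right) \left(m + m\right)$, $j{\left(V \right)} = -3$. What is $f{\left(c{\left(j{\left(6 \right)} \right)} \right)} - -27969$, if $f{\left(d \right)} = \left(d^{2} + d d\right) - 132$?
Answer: $28485$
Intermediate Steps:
$c{\left(m \right)} = 2 m^{2}$ ($c{\left(m \right)} = \left(m + 0\right) 2 m = m 2 m = 2 m^{2}$)
$f{\left(d \right)} = -132 + 2 d^{2}$ ($f{\left(d \right)} = \left(d^{2} + d^{2}\right) - 132 = 2 d^{2} - 132 = -132 + 2 d^{2}$)
$f{\left(c{\left(j{\left(6 \right)} \right)} \right)} - -27969 = \left(-132 + 2 \left(2 \left(-3\right)^{2}\right)^{2}\right) - -27969 = \left(-132 + 2 \left(2 \cdot 9\right)^{2}\right) + 27969 = \left(-132 + 2 \cdot 18^{2}\right) + 27969 = \left(-132 + 2 \cdot 324\right) + 27969 = \left(-132 + 648\right) + 27969 = 516 + 27969 = 28485$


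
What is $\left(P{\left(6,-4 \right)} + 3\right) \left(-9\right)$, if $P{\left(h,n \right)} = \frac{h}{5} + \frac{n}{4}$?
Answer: $- \frac{144}{5} \approx -28.8$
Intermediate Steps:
$P{\left(h,n \right)} = \frac{n}{4} + \frac{h}{5}$ ($P{\left(h,n \right)} = h \frac{1}{5} + n \frac{1}{4} = \frac{h}{5} + \frac{n}{4} = \frac{n}{4} + \frac{h}{5}$)
$\left(P{\left(6,-4 \right)} + 3\right) \left(-9\right) = \left(\left(\frac{1}{4} \left(-4\right) + \frac{1}{5} \cdot 6\right) + 3\right) \left(-9\right) = \left(\left(-1 + \frac{6}{5}\right) + 3\right) \left(-9\right) = \left(\frac{1}{5} + 3\right) \left(-9\right) = \frac{16}{5} \left(-9\right) = - \frac{144}{5}$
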